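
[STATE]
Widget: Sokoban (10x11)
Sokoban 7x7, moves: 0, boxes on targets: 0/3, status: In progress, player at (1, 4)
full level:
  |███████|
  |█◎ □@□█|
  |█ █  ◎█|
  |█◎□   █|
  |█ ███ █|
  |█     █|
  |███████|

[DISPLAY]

███████   
█◎ □@□█   
█ █  ◎█   
█◎□   █   
█ ███ █   
█     █   
███████   
Moves: 0  
          
          
          


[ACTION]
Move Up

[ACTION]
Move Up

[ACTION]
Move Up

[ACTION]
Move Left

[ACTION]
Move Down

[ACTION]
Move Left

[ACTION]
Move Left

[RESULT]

███████   
█◎□  □█   
█ █@ ◎█   
█◎□   █   
█ ███ █   
█     █   
███████   
Moves: 2  
          
          
          


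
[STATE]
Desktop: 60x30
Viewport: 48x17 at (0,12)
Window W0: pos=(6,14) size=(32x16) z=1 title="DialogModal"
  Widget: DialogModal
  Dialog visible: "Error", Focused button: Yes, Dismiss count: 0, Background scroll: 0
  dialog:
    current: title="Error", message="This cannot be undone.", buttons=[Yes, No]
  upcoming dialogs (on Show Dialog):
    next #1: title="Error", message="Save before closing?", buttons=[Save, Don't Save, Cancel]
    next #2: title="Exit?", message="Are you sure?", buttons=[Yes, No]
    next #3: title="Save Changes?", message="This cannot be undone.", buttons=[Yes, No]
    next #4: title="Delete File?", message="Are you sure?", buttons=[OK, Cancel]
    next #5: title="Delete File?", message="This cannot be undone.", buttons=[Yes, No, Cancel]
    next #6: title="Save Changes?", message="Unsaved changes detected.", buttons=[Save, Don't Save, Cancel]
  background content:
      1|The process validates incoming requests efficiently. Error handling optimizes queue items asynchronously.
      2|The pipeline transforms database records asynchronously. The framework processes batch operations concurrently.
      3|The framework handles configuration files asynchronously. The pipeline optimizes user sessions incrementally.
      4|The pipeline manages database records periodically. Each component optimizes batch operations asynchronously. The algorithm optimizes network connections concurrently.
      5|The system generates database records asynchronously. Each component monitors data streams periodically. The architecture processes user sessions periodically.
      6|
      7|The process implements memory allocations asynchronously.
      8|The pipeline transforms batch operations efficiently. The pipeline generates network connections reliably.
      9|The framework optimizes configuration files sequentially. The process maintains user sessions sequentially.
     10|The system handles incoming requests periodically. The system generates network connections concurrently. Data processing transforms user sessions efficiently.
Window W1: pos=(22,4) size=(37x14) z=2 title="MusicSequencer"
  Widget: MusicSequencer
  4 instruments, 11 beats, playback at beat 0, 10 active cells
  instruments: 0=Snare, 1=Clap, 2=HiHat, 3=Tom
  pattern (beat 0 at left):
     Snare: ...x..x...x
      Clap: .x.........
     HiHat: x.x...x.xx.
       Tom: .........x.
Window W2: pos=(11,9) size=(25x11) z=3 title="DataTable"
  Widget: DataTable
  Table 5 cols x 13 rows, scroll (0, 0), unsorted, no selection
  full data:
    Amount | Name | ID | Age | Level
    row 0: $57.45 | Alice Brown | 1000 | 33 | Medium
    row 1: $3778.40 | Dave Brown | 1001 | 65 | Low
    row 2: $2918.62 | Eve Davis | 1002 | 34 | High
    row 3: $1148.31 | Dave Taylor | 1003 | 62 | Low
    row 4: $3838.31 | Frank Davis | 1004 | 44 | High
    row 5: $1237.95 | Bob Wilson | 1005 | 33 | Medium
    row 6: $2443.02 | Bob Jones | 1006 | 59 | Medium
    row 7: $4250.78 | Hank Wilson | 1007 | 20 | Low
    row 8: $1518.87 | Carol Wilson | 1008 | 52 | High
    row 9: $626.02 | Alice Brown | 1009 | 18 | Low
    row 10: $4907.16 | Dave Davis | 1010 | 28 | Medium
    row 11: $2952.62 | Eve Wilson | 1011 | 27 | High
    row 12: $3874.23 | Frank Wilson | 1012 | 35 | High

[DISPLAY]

           ┃Amount  │Name        │I┃            
           ┃────────┼────────────┼─┃            
      ┏━━━━┃$57.45  │Alice Brown │1┃            
      ┃ Dia┃$3778.40│Dave Brown  │1┃            
      ┠────┃$2918.62│Eve Davis   │1┃            
      ┃The ┃$1148.31│Dave Taylor │1┃━━━━━━━━━━━━
      ┃The ┃$3838.31│Frank Davis │1┃a┃          
      ┃The ┗━━━━━━━━━━━━━━━━━━━━━━━┛r┃          
      ┃Th┌────────────────────────┐e ┃          
      ┃Th│         Error          │e ┃          
      ┃  │ This cannot be undone. │  ┃          
      ┃Th│       [Yes]  No        │y ┃          
      ┃Th└────────────────────────┘h ┃          
      ┃The framework optimizes config┃          
      ┃The system handles incoming re┃          
      ┃                              ┃          
      ┃                              ┃          


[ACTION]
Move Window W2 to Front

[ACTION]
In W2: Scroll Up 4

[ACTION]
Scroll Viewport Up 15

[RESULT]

                                                
                                                
                                                
                                                
                      ┏━━━━━━━━━━━━━━━━━━━━━━━━━
                      ┃ MusicSequencer          
                      ┠─────────────────────────
                      ┃      ▼1234567890        
                      ┃ Snare···█··█···█        
           ┏━━━━━━━━━━━━━━━━━━━━━━━┓····        
           ┃ DataTable             ┃·██·        
           ┠───────────────────────┨··█·        
           ┃Amount  │Name        │I┃            
           ┃────────┼────────────┼─┃            
      ┏━━━━┃$57.45  │Alice Brown │1┃            
      ┃ Dia┃$3778.40│Dave Brown  │1┃            
      ┠────┃$2918.62│Eve Davis   │1┃            


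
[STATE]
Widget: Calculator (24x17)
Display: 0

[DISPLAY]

                       0
┌───┬───┬───┬───┐       
│ 7 │ 8 │ 9 │ ÷ │       
├───┼───┼───┼───┤       
│ 4 │ 5 │ 6 │ × │       
├───┼───┼───┼───┤       
│ 1 │ 2 │ 3 │ - │       
├───┼───┼───┼───┤       
│ 0 │ . │ = │ + │       
├───┼───┼───┼───┤       
│ C │ MC│ MR│ M+│       
└───┴───┴───┴───┘       
                        
                        
                        
                        
                        


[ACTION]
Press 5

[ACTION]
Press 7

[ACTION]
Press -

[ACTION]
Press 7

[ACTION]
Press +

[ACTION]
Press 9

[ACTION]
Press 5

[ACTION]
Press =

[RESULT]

                     145
┌───┬───┬───┬───┐       
│ 7 │ 8 │ 9 │ ÷ │       
├───┼───┼───┼───┤       
│ 4 │ 5 │ 6 │ × │       
├───┼───┼───┼───┤       
│ 1 │ 2 │ 3 │ - │       
├───┼───┼───┼───┤       
│ 0 │ . │ = │ + │       
├───┼───┼───┼───┤       
│ C │ MC│ MR│ M+│       
└───┴───┴───┴───┘       
                        
                        
                        
                        
                        


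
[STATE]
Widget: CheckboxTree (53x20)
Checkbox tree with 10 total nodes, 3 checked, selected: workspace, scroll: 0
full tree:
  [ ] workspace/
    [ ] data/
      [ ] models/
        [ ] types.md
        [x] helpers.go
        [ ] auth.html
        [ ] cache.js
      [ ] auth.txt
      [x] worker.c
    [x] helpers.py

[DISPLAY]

>[-] workspace/                                      
   [-] data/                                         
     [-] models/                                     
       [ ] types.md                                  
       [x] helpers.go                                
       [ ] auth.html                                 
       [ ] cache.js                                  
     [ ] auth.txt                                    
     [x] worker.c                                    
   [x] helpers.py                                    
                                                     
                                                     
                                                     
                                                     
                                                     
                                                     
                                                     
                                                     
                                                     
                                                     


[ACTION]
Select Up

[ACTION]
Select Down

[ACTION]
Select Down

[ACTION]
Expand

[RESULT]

 [-] workspace/                                      
   [-] data/                                         
>    [-] models/                                     
       [ ] types.md                                  
       [x] helpers.go                                
       [ ] auth.html                                 
       [ ] cache.js                                  
     [ ] auth.txt                                    
     [x] worker.c                                    
   [x] helpers.py                                    
                                                     
                                                     
                                                     
                                                     
                                                     
                                                     
                                                     
                                                     
                                                     
                                                     


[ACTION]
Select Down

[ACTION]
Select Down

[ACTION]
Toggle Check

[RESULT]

 [-] workspace/                                      
   [-] data/                                         
     [ ] models/                                     
       [ ] types.md                                  
>      [ ] helpers.go                                
       [ ] auth.html                                 
       [ ] cache.js                                  
     [ ] auth.txt                                    
     [x] worker.c                                    
   [x] helpers.py                                    
                                                     
                                                     
                                                     
                                                     
                                                     
                                                     
                                                     
                                                     
                                                     
                                                     


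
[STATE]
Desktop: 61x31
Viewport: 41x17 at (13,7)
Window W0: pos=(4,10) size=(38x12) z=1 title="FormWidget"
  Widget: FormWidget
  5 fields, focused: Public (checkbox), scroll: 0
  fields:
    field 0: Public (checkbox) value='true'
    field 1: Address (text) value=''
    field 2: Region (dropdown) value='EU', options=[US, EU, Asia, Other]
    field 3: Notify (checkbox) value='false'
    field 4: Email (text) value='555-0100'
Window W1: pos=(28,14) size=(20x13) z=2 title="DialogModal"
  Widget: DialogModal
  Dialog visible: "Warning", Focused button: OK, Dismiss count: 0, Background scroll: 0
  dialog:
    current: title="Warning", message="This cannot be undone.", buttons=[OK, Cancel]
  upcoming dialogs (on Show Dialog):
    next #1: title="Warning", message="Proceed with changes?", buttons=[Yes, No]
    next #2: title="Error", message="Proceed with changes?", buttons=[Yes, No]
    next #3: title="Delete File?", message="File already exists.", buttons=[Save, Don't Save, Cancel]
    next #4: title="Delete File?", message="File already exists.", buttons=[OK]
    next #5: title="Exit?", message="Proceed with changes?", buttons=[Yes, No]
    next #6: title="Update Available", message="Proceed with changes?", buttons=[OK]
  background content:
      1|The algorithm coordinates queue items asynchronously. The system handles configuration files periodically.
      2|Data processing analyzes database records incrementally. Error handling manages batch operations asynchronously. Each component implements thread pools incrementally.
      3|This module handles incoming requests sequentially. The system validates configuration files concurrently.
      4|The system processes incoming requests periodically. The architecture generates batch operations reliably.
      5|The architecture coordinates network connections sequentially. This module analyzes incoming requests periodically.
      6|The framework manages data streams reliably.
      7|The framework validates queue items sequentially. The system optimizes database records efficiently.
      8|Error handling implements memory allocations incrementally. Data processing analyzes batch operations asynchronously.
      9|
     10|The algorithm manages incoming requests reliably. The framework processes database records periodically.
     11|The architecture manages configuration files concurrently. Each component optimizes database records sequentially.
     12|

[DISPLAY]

                                         
                                         
                                         
━━━━━━━━━━━━━━━━━━━━━━━━━━━━┓            
get                         ┃            
────────────────────────────┨            
:     [x]                   ┃            
s:    [        ┏━━━━━━━━━━━━━━━━━━┓      
:     [EU      ┃ DialogModal      ┃      
:     [ ]      ┠──────────────────┨      
      [555-0100┃The algorithm coor┃      
               ┃Data processing an┃      
               ┃Th┌────────────┐le┃      
               ┃Th│  Warning   │ss┃      
━━━━━━━━━━━━━━━┃Th│This cannot │ c┃      
               ┃Th│[OK]  Cancel│na┃      
               ┃Th└────────────┘li┃      


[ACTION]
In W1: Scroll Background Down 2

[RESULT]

                                         
                                         
                                         
━━━━━━━━━━━━━━━━━━━━━━━━━━━━┓            
get                         ┃            
────────────────────────────┨            
:     [x]                   ┃            
s:    [        ┏━━━━━━━━━━━━━━━━━━┓      
:     [EU      ┃ DialogModal      ┃      
:     [ ]      ┠──────────────────┨      
      [555-0100┃This module handle┃      
               ┃The system process┃      
               ┃Th┌────────────┐ c┃      
               ┃Th│  Warning   │na┃      
━━━━━━━━━━━━━━━┃Th│This cannot │li┃      
               ┃Er│[OK]  Cancel│mp┃      
               ┃  └────────────┘  ┃      


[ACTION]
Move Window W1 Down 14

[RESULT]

                                         
                                         
                                         
━━━━━━━━━━━━━━━━━━━━━━━━━━━━┓            
get                         ┃            
────────────────────────────┨            
:     [x]                   ┃            
s:    [                    ]┃            
:     [EU                 ▼]┃            
:     [ ]                   ┃            
      [555-0100            ]┃            
               ┏━━━━━━━━━━━━━━━━━━┓      
               ┃ DialogModal      ┃      
               ┠──────────────────┨      
━━━━━━━━━━━━━━━┃This module handle┃      
               ┃The system process┃      
               ┃Th┌────────────┐ c┃      


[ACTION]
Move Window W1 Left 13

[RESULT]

                                         
                                         
                                         
━━━━━━━━━━━━━━━━━━━━━━━━━━━━┓            
get                         ┃            
────────────────────────────┨            
:     [x]                   ┃            
s:    [                    ]┃            
:     [EU                 ▼]┃            
:     [ ]                   ┃            
      [555-0100            ]┃            
  ┏━━━━━━━━━━━━━━━━━━┓      ┃            
  ┃ DialogModal      ┃      ┃            
  ┠──────────────────┨      ┃            
━━┃This module handle┃━━━━━━┛            
  ┃The system process┃                   
  ┃Th┌────────────┐ c┃                   


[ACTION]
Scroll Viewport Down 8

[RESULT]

s:    [                    ]┃            
:     [EU                 ▼]┃            
:     [ ]                   ┃            
      [555-0100            ]┃            
  ┏━━━━━━━━━━━━━━━━━━┓      ┃            
  ┃ DialogModal      ┃      ┃            
  ┠──────────────────┨      ┃            
━━┃This module handle┃━━━━━━┛            
  ┃The system process┃                   
  ┃Th┌────────────┐ c┃                   
  ┃Th│  Warning   │na┃                   
  ┃Th│This cannot │li┃                   
  ┃Er│[OK]  Cancel│mp┃                   
  ┃  └────────────┘  ┃                   
  ┃The algorithm mana┃                   
  ┃The architecture m┃                   
  ┗━━━━━━━━━━━━━━━━━━┛                   


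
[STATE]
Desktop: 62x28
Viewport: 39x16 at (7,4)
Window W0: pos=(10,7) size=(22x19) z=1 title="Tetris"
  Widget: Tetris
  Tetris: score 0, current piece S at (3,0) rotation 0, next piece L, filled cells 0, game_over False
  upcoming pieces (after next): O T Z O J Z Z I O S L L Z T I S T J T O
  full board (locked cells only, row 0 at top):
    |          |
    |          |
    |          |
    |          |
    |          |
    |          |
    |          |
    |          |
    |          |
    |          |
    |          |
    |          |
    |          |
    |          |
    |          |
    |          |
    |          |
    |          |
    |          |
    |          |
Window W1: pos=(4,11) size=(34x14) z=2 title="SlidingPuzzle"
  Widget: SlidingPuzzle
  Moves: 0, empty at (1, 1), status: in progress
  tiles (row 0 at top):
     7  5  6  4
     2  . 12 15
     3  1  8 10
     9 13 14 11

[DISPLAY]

                                       
                                       
                                       
   ┏━━━━━━━━━━━━━━━━━━━━┓              
   ┃ Tetris             ┃              
   ┠────────────────────┨              
   ┃          │Next:    ┃              
━━━━━━━━━━━━━━━━━━━━━━━━━━━━━━┓        
lidingPuzzle                  ┃        
──────────────────────────────┨        
───┬────┬────┬────┐           ┃        
 7 │  5 │  6 │  4 │           ┃        
───┼────┼────┼────┤           ┃        
 2 │    │ 12 │ 15 │           ┃        
───┼────┼────┼────┤           ┃        
 3 │  1 │  8 │ 10 │           ┃        


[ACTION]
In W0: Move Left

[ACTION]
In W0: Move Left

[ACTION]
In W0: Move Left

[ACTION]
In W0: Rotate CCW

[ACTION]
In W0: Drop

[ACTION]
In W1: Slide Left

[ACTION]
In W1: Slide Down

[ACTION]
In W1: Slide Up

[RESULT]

                                       
                                       
                                       
   ┏━━━━━━━━━━━━━━━━━━━━┓              
   ┃ Tetris             ┃              
   ┠────────────────────┨              
   ┃          │Next:    ┃              
━━━━━━━━━━━━━━━━━━━━━━━━━━━━━━┓        
lidingPuzzle                  ┃        
──────────────────────────────┨        
───┬────┬────┬────┐           ┃        
 7 │  5 │  6 │  4 │           ┃        
───┼────┼────┼────┤           ┃        
 2 │ 12 │    │ 15 │           ┃        
───┼────┼────┼────┤           ┃        
 3 │  1 │  8 │ 10 │           ┃        


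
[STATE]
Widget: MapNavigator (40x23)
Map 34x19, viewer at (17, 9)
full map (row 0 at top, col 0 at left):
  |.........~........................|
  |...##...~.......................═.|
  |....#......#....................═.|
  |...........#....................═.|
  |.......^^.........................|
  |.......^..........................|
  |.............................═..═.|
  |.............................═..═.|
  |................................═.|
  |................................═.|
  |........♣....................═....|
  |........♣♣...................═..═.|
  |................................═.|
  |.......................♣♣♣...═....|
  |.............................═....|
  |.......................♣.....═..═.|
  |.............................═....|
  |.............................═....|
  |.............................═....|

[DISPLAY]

                                        
                                        
   .........~........................   
   ...##...~.......................═.   
   ....#......#....................═.   
   ...........#....................═.   
   .......^^.........................   
   .......^..........................   
   .............................═..═.   
   .............................═..═.   
   ................................═.   
   .................@..............═.   
   ........♣....................═....   
   ........♣♣...................═..═.   
   ................................═.   
   .......................♣♣♣...═....   
   .............................═....   
   .......................♣.....═..═.   
   .............................═....   
   .............................═....   
   .............................═....   
                                        
                                        


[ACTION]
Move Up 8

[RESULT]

                                        
                                        
                                        
                                        
                                        
                                        
                                        
                                        
                                        
                                        
   .........~........................   
   ...##...~........@..............═.   
   ....#......#....................═.   
   ...........#....................═.   
   .......^^.........................   
   .......^..........................   
   .............................═..═.   
   .............................═..═.   
   ................................═.   
   ................................═.   
   ........♣....................═....   
   ........♣♣...................═..═.   
   ................................═.   


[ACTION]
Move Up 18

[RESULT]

                                        
                                        
                                        
                                        
                                        
                                        
                                        
                                        
                                        
                                        
                                        
   .........~.......@................   
   ...##...~.......................═.   
   ....#......#....................═.   
   ...........#....................═.   
   .......^^.........................   
   .......^..........................   
   .............................═..═.   
   .............................═..═.   
   ................................═.   
   ................................═.   
   ........♣....................═....   
   ........♣♣...................═..═.   


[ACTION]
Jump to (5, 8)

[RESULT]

                                        
                                        
                                        
               .........~...............
               ...##...~................
               ....#......#.............
               ...........#.............
               .......^^................
               .......^.................
               .........................
               .........................
               .....@...................
               .........................
               ........♣................
               ........♣♣...............
               .........................
               .......................♣♣
               .........................
               .......................♣.
               .........................
               .........................
               .........................
                                        


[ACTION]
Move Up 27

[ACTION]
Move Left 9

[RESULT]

                                        
                                        
                                        
                                        
                                        
                                        
                                        
                                        
                                        
                                        
                                        
                    @........~..........
                    ...##...~...........
                    ....#......#........
                    ...........#........
                    .......^^...........
                    .......^............
                    ....................
                    ....................
                    ....................
                    ....................
                    ........♣...........
                    ........♣♣..........


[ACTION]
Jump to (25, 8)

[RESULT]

                                        
                                        
                                        
....~........................           
...~.......................═.           
......#....................═.           
......#....................═.           
..^^.........................           
..^..........................           
........................═..═.           
........................═..═.           
....................@......═.           
...........................═.           
...♣....................═....           
...♣♣...................═..═.           
...........................═.           
..................♣♣♣...═....           
........................═....           
..................♣.....═..═.           
........................═....           
........................═....           
........................═....           
                                        


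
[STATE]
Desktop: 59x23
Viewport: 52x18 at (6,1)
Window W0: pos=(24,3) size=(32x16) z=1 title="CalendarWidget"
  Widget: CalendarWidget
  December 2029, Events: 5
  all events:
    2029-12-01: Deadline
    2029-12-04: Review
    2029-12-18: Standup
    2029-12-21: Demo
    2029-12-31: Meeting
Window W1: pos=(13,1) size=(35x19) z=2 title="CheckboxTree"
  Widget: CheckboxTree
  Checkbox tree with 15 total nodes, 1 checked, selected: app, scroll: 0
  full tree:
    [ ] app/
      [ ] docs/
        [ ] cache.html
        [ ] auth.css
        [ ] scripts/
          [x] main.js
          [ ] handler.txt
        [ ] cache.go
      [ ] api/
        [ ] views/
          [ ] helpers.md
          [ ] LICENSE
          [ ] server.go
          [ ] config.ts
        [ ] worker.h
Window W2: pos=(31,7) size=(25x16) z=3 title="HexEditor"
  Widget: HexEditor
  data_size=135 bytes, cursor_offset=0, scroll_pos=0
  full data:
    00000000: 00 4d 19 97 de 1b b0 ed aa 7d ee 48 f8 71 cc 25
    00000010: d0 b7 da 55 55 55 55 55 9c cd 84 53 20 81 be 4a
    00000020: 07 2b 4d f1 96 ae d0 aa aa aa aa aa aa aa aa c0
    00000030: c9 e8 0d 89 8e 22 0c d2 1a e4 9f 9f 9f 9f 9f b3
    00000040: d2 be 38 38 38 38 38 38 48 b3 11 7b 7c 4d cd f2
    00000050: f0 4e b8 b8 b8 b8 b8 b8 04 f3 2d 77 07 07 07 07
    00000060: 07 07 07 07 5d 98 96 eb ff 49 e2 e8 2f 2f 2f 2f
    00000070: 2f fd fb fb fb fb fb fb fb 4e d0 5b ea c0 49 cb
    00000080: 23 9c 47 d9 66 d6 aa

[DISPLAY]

       ┏━━━━━━━━━━━━━━━━━━━━━━━━━━━━━━━━━┓          
       ┃ CheckboxTree                    ┃          
       ┠─────────────────────────────────┨━━━━━━━┓  
       ┃>[-] app/                        ┃       ┃  
       ┃   [-] docs/                     ┃───────┨  
       ┃     [ ] cache.html              ┃       ┃  
       ┃     [ ] auth.css┏━━━━━━━━━━━━━━━━━━━━━━━┓  
       ┃     [-] scripts/┃ HexEditor             ┃  
       ┃       [x] main.j┠───────────────────────┨  
       ┃       [ ] handle┃00000000  00 4d 19 97 d┃  
       ┃     [ ] cache.go┃00000010  d0 b7 da 55 5┃  
       ┃   [ ] api/      ┃00000020  07 2b 4d f1 9┃  
       ┃     [ ] views/  ┃00000030  c9 e8 0d 89 8┃  
       ┃       [ ] helper┃00000040  d2 be 38 38 3┃  
       ┃       [ ] LICENS┃00000050  f0 4e b8 b8 b┃  
       ┃       [ ] server┃00000060  07 07 07 07 5┃  
       ┃       [ ] config┃00000070  2f fd fb fb f┃  
       ┃     [ ] worker.h┃00000080  23 9c 47 d9 6┃  


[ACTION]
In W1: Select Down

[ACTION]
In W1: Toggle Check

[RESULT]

       ┏━━━━━━━━━━━━━━━━━━━━━━━━━━━━━━━━━┓          
       ┃ CheckboxTree                    ┃          
       ┠─────────────────────────────────┨━━━━━━━┓  
       ┃ [-] app/                        ┃       ┃  
       ┃>  [x] docs/                     ┃───────┨  
       ┃     [x] cache.html              ┃       ┃  
       ┃     [x] auth.css┏━━━━━━━━━━━━━━━━━━━━━━━┓  
       ┃     [x] scripts/┃ HexEditor             ┃  
       ┃       [x] main.j┠───────────────────────┨  
       ┃       [x] handle┃00000000  00 4d 19 97 d┃  
       ┃     [x] cache.go┃00000010  d0 b7 da 55 5┃  
       ┃   [ ] api/      ┃00000020  07 2b 4d f1 9┃  
       ┃     [ ] views/  ┃00000030  c9 e8 0d 89 8┃  
       ┃       [ ] helper┃00000040  d2 be 38 38 3┃  
       ┃       [ ] LICENS┃00000050  f0 4e b8 b8 b┃  
       ┃       [ ] server┃00000060  07 07 07 07 5┃  
       ┃       [ ] config┃00000070  2f fd fb fb f┃  
       ┃     [ ] worker.h┃00000080  23 9c 47 d9 6┃  


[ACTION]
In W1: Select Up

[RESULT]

       ┏━━━━━━━━━━━━━━━━━━━━━━━━━━━━━━━━━┓          
       ┃ CheckboxTree                    ┃          
       ┠─────────────────────────────────┨━━━━━━━┓  
       ┃>[-] app/                        ┃       ┃  
       ┃   [x] docs/                     ┃───────┨  
       ┃     [x] cache.html              ┃       ┃  
       ┃     [x] auth.css┏━━━━━━━━━━━━━━━━━━━━━━━┓  
       ┃     [x] scripts/┃ HexEditor             ┃  
       ┃       [x] main.j┠───────────────────────┨  
       ┃       [x] handle┃00000000  00 4d 19 97 d┃  
       ┃     [x] cache.go┃00000010  d0 b7 da 55 5┃  
       ┃   [ ] api/      ┃00000020  07 2b 4d f1 9┃  
       ┃     [ ] views/  ┃00000030  c9 e8 0d 89 8┃  
       ┃       [ ] helper┃00000040  d2 be 38 38 3┃  
       ┃       [ ] LICENS┃00000050  f0 4e b8 b8 b┃  
       ┃       [ ] server┃00000060  07 07 07 07 5┃  
       ┃       [ ] config┃00000070  2f fd fb fb f┃  
       ┃     [ ] worker.h┃00000080  23 9c 47 d9 6┃  


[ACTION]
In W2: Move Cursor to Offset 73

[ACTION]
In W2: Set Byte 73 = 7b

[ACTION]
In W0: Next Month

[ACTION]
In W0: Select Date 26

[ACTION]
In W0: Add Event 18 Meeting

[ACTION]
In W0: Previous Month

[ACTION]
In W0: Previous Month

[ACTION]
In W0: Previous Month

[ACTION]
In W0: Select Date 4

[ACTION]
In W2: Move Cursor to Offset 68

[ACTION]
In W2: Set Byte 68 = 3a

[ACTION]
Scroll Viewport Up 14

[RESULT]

                                                    
       ┏━━━━━━━━━━━━━━━━━━━━━━━━━━━━━━━━━┓          
       ┃ CheckboxTree                    ┃          
       ┠─────────────────────────────────┨━━━━━━━┓  
       ┃>[-] app/                        ┃       ┃  
       ┃   [x] docs/                     ┃───────┨  
       ┃     [x] cache.html              ┃       ┃  
       ┃     [x] auth.css┏━━━━━━━━━━━━━━━━━━━━━━━┓  
       ┃     [x] scripts/┃ HexEditor             ┃  
       ┃       [x] main.j┠───────────────────────┨  
       ┃       [x] handle┃00000000  00 4d 19 97 d┃  
       ┃     [x] cache.go┃00000010  d0 b7 da 55 5┃  
       ┃   [ ] api/      ┃00000020  07 2b 4d f1 9┃  
       ┃     [ ] views/  ┃00000030  c9 e8 0d 89 8┃  
       ┃       [ ] helper┃00000040  d2 be 38 38 3┃  
       ┃       [ ] LICENS┃00000050  f0 4e b8 b8 b┃  
       ┃       [ ] server┃00000060  07 07 07 07 5┃  
       ┃       [ ] config┃00000070  2f fd fb fb f┃  


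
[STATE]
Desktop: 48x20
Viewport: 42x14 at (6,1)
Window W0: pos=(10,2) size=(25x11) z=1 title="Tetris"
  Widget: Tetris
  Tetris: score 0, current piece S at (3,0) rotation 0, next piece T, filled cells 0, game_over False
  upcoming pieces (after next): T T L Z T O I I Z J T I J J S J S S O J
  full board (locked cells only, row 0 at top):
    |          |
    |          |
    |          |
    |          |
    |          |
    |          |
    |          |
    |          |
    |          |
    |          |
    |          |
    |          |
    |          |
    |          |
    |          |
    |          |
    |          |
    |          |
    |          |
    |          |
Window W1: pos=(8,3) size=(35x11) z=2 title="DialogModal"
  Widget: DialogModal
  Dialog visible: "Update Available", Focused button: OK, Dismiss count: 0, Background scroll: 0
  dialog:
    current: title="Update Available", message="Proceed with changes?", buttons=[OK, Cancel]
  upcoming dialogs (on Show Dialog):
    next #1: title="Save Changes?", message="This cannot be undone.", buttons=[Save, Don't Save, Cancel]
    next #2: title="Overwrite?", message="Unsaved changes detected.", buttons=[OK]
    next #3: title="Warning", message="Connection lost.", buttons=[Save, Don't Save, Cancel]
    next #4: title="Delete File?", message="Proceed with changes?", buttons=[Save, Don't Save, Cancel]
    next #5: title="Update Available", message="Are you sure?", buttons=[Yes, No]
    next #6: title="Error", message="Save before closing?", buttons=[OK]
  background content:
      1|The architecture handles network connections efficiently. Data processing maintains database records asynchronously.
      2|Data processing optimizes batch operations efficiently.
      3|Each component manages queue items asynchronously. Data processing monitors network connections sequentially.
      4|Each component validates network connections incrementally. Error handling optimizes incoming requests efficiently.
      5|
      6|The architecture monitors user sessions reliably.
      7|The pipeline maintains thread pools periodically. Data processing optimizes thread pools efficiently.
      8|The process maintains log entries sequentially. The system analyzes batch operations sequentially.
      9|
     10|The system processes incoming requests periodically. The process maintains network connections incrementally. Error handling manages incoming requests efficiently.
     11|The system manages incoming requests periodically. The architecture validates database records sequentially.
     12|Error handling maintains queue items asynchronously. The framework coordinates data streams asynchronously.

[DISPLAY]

                                          
    ┏━━━━━━━━━━━━━━━━━━━━━━━┓             
  ┏━━━━━━━━━━━━━━━━━━━━━━━━━━━━━━━━━┓     
  ┃ DialogModal                     ┃     
  ┠─────────────────────────────────┨     
  ┃The architecture handles network ┃     
  ┃Data┌───────────────────────┐ch o┃     
  ┃Each│    Update Available   │item┃     
  ┃Each│ Proceed with changes? │ork ┃     
  ┃    │     [OK]  Cancel      │    ┃     
  ┃The └───────────────────────┘r se┃     
  ┃The pipeline maintains thread poo┃     
  ┗━━━━━━━━━━━━━━━━━━━━━━━━━━━━━━━━━┛     
                                          


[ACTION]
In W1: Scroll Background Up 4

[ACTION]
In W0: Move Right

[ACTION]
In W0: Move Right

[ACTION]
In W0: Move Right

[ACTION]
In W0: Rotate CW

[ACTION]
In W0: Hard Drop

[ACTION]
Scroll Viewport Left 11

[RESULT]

                                          
          ┏━━━━━━━━━━━━━━━━━━━━━━━┓       
        ┏━━━━━━━━━━━━━━━━━━━━━━━━━━━━━━━━━
        ┃ DialogModal                     
        ┠─────────────────────────────────
        ┃The architecture handles network 
        ┃Data┌───────────────────────┐ch o
        ┃Each│    Update Available   │item
        ┃Each│ Proceed with changes? │ork 
        ┃    │     [OK]  Cancel      │    
        ┃The └───────────────────────┘r se
        ┃The pipeline maintains thread poo
        ┗━━━━━━━━━━━━━━━━━━━━━━━━━━━━━━━━━
                                          
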